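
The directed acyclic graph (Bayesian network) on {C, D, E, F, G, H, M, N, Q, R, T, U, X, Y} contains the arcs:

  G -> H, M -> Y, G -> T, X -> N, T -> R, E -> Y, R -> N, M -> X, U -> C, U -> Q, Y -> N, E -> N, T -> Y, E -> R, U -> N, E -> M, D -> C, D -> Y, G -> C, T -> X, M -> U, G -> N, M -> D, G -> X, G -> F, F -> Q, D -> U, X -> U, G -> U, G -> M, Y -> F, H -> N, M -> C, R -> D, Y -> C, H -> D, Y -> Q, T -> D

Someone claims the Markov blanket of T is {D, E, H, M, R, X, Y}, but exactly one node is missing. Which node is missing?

G

A node's Markov blanket = Pa ∪ Ch ∪ (parents of Ch other than the node itself).
Pa(T) = {G}.
Children of T: D, R, X, Y.
Parents of each child, excluding T:
  R also has parent E.
  D also has parents H, M, R.
  Y's other parents are D, E, M.
  X's other parents are G, M.
MB(T) = {D, E, G, H, M, R, X, Y}.
Comparing with the claimed set, G is missing.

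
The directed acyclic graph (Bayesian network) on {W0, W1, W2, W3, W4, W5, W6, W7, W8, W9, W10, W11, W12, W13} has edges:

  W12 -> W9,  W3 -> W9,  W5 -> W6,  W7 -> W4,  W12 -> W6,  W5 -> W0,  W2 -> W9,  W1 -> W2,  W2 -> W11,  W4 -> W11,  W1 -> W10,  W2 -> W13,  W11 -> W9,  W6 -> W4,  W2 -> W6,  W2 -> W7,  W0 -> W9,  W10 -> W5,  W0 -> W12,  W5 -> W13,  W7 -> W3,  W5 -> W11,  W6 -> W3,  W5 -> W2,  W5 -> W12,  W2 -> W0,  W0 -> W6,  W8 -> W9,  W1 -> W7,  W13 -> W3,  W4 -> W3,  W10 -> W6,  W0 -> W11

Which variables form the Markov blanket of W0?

W0 has children W6, W9, W11, W12.
W0 has parents W2, W5.
For each child, the remaining parents (spouses of W0):
  W12: W5
  W6: W2, W5, W10, W12
  W11: W2, W4, W5
  W9: W2, W3, W8, W11, W12
MB(W0) = {W2, W3, W4, W5, W6, W8, W9, W10, W11, W12}.

{W2, W3, W4, W5, W6, W8, W9, W10, W11, W12}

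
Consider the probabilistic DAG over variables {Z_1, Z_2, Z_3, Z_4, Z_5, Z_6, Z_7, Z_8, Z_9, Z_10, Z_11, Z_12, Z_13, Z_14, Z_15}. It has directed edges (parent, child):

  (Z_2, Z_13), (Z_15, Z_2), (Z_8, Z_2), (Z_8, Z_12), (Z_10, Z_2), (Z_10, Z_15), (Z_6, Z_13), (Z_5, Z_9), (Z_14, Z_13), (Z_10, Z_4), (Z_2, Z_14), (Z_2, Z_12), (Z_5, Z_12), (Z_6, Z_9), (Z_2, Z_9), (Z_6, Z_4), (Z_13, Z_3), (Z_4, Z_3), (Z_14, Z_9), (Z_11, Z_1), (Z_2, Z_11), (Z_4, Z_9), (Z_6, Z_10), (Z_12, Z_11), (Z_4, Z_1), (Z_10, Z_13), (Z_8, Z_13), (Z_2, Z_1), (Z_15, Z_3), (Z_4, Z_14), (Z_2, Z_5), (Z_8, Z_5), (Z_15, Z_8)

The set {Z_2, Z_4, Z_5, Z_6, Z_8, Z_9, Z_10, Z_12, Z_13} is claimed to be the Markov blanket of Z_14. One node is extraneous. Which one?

Pa(Z_14) = {Z_2, Z_4}.
Z_14 has children Z_9, Z_13.
Other parents of Z_14's children:
  Z_13 also has parents Z_2, Z_6, Z_8, Z_10.
  Z_9 also has parents Z_2, Z_4, Z_5, Z_6.
MB(Z_14) = {Z_2, Z_4, Z_5, Z_6, Z_8, Z_9, Z_10, Z_13}.
Z_12 is neither a parent, child, nor co-parent of Z_14, so it does not belong.

Z_12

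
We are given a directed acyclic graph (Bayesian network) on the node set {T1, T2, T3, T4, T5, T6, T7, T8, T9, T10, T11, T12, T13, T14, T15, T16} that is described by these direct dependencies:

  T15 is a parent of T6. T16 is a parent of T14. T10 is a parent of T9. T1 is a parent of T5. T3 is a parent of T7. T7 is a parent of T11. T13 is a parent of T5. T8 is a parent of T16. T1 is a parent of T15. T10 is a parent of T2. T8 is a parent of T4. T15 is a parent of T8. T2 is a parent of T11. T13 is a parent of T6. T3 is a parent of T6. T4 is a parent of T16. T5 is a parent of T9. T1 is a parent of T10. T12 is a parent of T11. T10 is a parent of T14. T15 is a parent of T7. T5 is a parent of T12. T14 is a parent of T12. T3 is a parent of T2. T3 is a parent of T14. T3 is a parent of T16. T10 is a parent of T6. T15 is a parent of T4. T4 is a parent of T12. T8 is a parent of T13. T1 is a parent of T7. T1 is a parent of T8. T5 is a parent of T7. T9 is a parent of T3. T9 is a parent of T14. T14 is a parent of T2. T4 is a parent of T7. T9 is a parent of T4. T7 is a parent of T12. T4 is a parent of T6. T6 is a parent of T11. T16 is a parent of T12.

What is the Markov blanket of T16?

Recall MB(v) = parents ∪ children ∪ spouses, where spouses are the other parents of v's children.
Parents of T16: T3, T4, T8.
Ch(T16) = {T12, T14}.
Other parents of T16's children:
  T14's other parents are T3, T9, T10.
  T12's other parents are T4, T5, T7, T14.
Union: {T3, T4, T8} ∪ {T12, T14} ∪ {T3, T4, T5, T7, T9, T10, T14} = {T3, T4, T5, T7, T8, T9, T10, T12, T14}.

{T3, T4, T5, T7, T8, T9, T10, T12, T14}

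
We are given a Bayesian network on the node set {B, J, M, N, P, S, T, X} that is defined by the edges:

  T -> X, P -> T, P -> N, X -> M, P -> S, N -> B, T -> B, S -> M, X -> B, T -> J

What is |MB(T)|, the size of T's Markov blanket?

T has parent P.
Ch(T) = {B, J, X}.
Other parents of T's children:
  J has no other parent.
  X: no additional parents.
  B also has parents N, X.
MB(T) = {B, J, N, P, X}, which has 5 nodes.

5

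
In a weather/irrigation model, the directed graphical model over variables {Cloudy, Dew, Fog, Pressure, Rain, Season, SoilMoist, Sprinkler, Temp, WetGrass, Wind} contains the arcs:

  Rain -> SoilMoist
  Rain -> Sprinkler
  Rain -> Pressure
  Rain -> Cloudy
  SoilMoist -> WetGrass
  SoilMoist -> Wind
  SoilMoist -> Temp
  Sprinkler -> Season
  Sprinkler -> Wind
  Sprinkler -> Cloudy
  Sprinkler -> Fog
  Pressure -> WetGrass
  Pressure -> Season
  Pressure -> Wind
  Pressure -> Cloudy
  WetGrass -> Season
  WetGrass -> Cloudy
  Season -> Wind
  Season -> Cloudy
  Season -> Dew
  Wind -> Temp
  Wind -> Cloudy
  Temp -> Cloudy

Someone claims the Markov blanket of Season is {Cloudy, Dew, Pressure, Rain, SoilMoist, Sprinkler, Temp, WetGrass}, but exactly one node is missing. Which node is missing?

Parents of Season: Pressure, Sprinkler, WetGrass.
Season's children: Cloudy, Dew, Wind.
Other parents of Season's children:
  Wind: Pressure, SoilMoist, Sprinkler
  Cloudy: Pressure, Rain, Sprinkler, Temp, WetGrass, Wind
  Dew: —
MB(Season) = {Cloudy, Dew, Pressure, Rain, SoilMoist, Sprinkler, Temp, WetGrass, Wind}.
Comparing with the claimed set, Wind is missing.

Wind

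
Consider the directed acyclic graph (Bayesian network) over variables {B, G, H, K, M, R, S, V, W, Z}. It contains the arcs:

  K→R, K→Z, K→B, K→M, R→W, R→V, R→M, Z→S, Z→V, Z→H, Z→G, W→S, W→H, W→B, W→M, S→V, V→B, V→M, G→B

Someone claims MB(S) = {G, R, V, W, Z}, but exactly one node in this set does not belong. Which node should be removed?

G

The Markov blanket of a node is its parents, its children, and the other parents of its children.
S has parents W, Z.
S has child V.
Co-parents of S (other parents of its children):
  V: R, Z
MB(S) = {R, V, W, Z}.
G is neither a parent, child, nor co-parent of S, so it does not belong.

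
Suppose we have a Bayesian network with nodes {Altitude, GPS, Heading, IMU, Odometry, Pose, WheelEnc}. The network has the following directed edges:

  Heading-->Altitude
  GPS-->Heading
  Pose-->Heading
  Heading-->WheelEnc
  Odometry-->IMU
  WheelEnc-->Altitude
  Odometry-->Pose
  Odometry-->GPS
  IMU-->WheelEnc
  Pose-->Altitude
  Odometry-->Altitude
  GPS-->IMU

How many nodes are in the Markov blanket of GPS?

Recall MB(v) = parents ∪ children ∪ spouses, where spouses are the other parents of v's children.
Pa(GPS) = {Odometry}.
Children of GPS: Heading, IMU.
For each child, the remaining parents (spouses of GPS):
  IMU: Odometry
  Heading: Pose
MB(GPS) = {Heading, IMU, Odometry, Pose}, which has 4 nodes.

4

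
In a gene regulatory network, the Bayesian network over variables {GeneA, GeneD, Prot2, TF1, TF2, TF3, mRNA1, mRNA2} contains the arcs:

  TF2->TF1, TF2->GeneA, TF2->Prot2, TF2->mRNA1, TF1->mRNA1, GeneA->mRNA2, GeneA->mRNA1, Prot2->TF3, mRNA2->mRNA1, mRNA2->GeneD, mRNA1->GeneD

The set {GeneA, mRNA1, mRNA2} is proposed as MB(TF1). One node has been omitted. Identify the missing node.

TF2

The Markov blanket of a node is its parents, its children, and the other parents of its children.
Ch(TF1) = {mRNA1}.
TF1's parents: TF2.
Other parents of TF1's children:
  mRNA1's other parents are GeneA, TF2, mRNA2.
MB(TF1) = {GeneA, TF2, mRNA1, mRNA2}.
Comparing with the claimed set, TF2 is missing.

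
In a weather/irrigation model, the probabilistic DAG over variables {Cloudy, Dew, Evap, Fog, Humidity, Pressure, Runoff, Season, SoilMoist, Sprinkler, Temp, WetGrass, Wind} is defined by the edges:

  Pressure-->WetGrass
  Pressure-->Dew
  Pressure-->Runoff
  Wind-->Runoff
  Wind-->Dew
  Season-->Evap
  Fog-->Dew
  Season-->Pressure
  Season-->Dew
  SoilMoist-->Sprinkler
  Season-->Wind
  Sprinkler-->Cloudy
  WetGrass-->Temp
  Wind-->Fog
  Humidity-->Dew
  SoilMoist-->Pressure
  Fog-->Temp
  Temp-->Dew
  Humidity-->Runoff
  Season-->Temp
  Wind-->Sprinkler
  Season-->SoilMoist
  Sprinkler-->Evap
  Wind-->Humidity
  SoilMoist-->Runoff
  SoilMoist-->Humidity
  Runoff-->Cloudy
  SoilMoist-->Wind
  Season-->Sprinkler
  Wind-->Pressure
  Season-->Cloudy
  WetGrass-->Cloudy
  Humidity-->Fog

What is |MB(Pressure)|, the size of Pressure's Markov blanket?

The Markov blanket of a node is its parents, its children, and the other parents of its children.
Pressure's parents: Season, SoilMoist, Wind.
Pressure has children Dew, Runoff, WetGrass.
Parents of each child, excluding Pressure:
  WetGrass: —
  Runoff: Humidity, SoilMoist, Wind
  Dew: Fog, Humidity, Season, Temp, Wind
MB(Pressure) = {Dew, Fog, Humidity, Runoff, Season, SoilMoist, Temp, WetGrass, Wind}, which has 9 nodes.

9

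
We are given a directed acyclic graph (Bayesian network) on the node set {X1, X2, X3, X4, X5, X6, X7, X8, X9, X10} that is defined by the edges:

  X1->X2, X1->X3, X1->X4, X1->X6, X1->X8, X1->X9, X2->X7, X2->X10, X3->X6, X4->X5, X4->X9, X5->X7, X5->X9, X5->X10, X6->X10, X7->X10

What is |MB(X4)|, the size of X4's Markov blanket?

3

X4 has children X5, X9.
Parents of X4: X1.
Other parents of X4's children:
  X5: —
  X9: X1, X5
MB(X4) = {X1, X5, X9}, which has 3 nodes.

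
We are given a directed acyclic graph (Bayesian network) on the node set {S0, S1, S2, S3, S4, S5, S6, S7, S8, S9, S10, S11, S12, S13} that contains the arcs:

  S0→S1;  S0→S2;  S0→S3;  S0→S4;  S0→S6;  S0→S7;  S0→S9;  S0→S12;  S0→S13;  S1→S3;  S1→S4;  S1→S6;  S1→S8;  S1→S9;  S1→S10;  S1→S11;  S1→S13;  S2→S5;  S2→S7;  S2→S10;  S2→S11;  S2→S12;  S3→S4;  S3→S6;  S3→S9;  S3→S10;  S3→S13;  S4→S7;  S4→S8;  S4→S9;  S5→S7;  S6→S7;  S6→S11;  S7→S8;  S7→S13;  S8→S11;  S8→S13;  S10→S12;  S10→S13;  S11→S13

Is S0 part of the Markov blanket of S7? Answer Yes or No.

S0 is a parent of S7.
So S0 ∈ MB(S7).

Yes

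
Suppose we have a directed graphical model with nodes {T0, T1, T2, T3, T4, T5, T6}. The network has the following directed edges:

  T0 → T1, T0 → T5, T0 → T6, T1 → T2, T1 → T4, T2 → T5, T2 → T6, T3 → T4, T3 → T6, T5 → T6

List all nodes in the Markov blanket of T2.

The Markov blanket of a node is its parents, its children, and the other parents of its children.
T2's parents: T1.
Ch(T2) = {T5, T6}.
Other parents of T2's children:
  T5's other parent is T0.
  parents(T6) \ {T2} = {T0, T3, T5}.
So the Markov blanket of T2 is {T0, T1, T3, T5, T6}.

{T0, T1, T3, T5, T6}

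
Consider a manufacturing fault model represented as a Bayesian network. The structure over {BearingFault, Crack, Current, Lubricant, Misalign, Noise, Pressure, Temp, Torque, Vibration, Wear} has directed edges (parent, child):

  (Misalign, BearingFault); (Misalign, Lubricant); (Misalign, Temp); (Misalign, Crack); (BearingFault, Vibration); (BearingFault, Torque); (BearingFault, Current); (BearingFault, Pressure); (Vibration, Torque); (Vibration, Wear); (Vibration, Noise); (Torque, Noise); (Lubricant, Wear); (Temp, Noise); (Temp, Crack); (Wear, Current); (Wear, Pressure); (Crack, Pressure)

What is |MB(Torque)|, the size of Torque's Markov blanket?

4

Parents of Torque: BearingFault, Vibration.
Children of Torque: Noise.
Parents of each child, excluding Torque:
  Noise: Temp, Vibration
MB(Torque) = {BearingFault, Noise, Temp, Vibration}, which has 4 nodes.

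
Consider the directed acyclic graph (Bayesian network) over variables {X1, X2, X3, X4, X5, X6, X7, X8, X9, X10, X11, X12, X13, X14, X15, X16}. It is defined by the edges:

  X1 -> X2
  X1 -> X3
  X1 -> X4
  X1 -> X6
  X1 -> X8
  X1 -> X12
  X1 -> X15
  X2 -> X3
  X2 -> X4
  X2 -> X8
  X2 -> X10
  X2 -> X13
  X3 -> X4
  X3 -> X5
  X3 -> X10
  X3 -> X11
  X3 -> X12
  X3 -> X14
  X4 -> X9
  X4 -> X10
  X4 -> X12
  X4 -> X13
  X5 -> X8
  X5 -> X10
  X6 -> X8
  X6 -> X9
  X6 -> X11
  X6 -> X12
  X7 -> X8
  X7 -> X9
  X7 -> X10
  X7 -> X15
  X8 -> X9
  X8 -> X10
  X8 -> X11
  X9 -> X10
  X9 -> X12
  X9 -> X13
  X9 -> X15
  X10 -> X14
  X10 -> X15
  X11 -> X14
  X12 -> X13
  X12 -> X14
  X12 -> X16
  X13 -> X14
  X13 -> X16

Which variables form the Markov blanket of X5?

A node's Markov blanket = Pa ∪ Ch ∪ (parents of Ch other than the node itself).
Parents of X5: X3.
Ch(X5) = {X8, X10}.
For each child, the remaining parents (spouses of X5):
  X8: X1, X2, X6, X7
  X10: X2, X3, X4, X7, X8, X9
So the Markov blanket of X5 is {X1, X2, X3, X4, X6, X7, X8, X9, X10}.

{X1, X2, X3, X4, X6, X7, X8, X9, X10}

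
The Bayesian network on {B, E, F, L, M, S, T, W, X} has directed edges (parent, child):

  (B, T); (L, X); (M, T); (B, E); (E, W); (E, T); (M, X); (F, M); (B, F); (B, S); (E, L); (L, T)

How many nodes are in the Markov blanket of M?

6

Recall MB(v) = parents ∪ children ∪ spouses, where spouses are the other parents of v's children.
M's parents: F.
M has children T, X.
For each child, the remaining parents (spouses of M):
  T also has parents B, E, L.
  X's other parent is L.
MB(M) = {B, E, F, L, T, X}, which has 6 nodes.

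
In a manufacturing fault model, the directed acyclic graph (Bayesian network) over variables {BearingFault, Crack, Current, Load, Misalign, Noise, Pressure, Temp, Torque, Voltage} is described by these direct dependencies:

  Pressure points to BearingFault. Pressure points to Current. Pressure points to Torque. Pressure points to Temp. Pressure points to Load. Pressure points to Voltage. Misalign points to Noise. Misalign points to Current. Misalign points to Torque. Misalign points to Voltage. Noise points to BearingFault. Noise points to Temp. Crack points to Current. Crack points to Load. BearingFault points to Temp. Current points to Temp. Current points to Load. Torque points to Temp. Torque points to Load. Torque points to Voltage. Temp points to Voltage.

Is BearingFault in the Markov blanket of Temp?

BearingFault is a parent of Temp.
So BearingFault ∈ MB(Temp).

Yes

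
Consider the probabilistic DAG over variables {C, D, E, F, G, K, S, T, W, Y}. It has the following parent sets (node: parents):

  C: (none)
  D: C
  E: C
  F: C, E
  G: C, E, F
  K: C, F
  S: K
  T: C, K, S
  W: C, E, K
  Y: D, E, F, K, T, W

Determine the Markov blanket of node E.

Recall MB(v) = parents ∪ children ∪ spouses, where spouses are the other parents of v's children.
Parents of E: C.
E's children: F, G, W, Y.
Co-parents of E (other parents of its children):
  F also has parent C.
  G's other parents are C, F.
  parents(W) \ {E} = {C, K}.
  parents(Y) \ {E} = {D, F, K, T, W}.
MB(E) = {C, D, F, G, K, T, W, Y}.

{C, D, F, G, K, T, W, Y}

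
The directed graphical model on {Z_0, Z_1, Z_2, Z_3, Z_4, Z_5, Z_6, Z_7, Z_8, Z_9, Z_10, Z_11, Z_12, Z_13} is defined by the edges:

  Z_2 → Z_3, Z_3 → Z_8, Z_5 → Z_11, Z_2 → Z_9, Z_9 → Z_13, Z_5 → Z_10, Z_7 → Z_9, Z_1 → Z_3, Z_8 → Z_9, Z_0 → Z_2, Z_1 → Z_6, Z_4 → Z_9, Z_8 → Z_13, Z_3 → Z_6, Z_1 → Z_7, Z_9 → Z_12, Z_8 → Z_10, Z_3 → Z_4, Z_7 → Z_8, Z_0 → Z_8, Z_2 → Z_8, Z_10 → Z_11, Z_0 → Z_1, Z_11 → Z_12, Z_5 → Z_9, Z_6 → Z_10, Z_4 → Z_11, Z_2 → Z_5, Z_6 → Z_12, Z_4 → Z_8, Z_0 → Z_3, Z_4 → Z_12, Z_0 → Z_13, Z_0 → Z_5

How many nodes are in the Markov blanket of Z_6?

9

Ch(Z_6) = {Z_10, Z_12}.
Parents of Z_6: Z_1, Z_3.
For each child, the remaining parents (spouses of Z_6):
  Z_10: Z_5, Z_8
  Z_12: Z_4, Z_9, Z_11
MB(Z_6) = {Z_1, Z_3, Z_4, Z_5, Z_8, Z_9, Z_10, Z_11, Z_12}, which has 9 nodes.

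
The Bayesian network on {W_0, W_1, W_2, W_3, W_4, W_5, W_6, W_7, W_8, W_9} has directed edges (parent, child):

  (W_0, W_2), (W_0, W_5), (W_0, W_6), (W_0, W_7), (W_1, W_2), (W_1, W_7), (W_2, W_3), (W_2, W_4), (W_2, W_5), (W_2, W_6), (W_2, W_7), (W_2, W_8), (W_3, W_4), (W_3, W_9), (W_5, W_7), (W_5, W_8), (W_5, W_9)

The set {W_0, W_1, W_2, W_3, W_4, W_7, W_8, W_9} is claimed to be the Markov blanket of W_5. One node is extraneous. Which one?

W_4

By definition, MB(W_5) is built from W_5's parents, W_5's children, and the co-parents of W_5.
Parents of W_5: W_0, W_2.
Ch(W_5) = {W_7, W_8, W_9}.
For each child, the remaining parents (spouses of W_5):
  W_7 also has parents W_0, W_1, W_2.
  parents(W_8) \ {W_5} = {W_2}.
  W_9's other parent is W_3.
MB(W_5) = {W_0, W_1, W_2, W_3, W_7, W_8, W_9}.
W_4 is neither a parent, child, nor co-parent of W_5, so it does not belong.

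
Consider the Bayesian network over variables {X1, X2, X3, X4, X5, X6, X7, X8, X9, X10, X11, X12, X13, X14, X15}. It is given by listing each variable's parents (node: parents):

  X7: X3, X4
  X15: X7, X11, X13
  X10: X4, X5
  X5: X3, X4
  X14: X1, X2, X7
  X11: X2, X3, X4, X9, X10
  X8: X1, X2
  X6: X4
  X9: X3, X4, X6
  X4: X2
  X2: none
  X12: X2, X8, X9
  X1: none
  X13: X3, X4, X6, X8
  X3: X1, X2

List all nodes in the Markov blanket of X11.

The Markov blanket of a node is its parents, its children, and the other parents of its children.
X11's parents: X2, X3, X4, X9, X10.
Ch(X11) = {X15}.
Parents of each child, excluding X11:
  parents(X15) \ {X11} = {X7, X13}.
Taking the union gives {X2, X3, X4, X7, X9, X10, X13, X15}.

{X2, X3, X4, X7, X9, X10, X13, X15}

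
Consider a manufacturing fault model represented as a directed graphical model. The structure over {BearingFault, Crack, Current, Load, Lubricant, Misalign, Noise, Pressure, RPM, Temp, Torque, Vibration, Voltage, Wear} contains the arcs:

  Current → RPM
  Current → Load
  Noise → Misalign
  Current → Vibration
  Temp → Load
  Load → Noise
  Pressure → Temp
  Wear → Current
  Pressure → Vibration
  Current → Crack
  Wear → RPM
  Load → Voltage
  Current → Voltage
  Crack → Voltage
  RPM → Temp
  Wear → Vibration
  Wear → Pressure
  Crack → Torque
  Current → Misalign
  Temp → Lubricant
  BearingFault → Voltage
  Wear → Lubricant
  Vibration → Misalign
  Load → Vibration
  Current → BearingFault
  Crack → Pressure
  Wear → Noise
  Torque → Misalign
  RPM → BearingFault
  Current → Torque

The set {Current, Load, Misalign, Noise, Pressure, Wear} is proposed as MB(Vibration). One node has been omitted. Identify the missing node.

Torque

By definition, MB(Vibration) is built from Vibration's parents, Vibration's children, and the co-parents of Vibration.
Vibration's parents: Current, Load, Pressure, Wear.
Ch(Vibration) = {Misalign}.
For each child, the remaining parents (spouses of Vibration):
  Misalign: Current, Noise, Torque
MB(Vibration) = {Current, Load, Misalign, Noise, Pressure, Torque, Wear}.
Comparing with the claimed set, Torque is missing.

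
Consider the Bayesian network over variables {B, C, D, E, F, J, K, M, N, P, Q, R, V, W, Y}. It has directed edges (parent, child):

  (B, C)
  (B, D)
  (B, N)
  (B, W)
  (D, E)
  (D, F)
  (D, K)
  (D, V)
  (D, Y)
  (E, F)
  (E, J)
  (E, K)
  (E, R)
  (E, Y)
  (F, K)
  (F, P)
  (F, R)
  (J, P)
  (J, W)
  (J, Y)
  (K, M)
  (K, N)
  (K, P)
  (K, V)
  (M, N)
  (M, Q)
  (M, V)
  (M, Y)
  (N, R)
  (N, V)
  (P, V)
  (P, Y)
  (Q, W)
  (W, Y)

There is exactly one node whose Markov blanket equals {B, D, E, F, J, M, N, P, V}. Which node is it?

K

The target node must have every member of {B, D, E, F, J, M, N, P, V} as a parent, child, or co-parent, and no others.
Parents of K: D, E, F; children: M, N, P, V; co-parents: B, D, F, J, M, N, P.
These exactly cover the given set, so the node is K.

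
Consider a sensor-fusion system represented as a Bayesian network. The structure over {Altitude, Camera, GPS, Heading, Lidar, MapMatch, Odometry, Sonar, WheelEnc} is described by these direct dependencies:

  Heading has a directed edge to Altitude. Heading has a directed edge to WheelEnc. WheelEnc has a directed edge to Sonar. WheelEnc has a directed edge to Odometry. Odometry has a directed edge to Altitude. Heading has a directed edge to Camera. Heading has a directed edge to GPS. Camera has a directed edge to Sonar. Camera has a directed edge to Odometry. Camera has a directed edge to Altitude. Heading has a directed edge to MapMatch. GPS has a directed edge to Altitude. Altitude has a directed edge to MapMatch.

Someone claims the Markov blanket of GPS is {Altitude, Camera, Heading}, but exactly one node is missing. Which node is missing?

Odometry

A node's Markov blanket = Pa ∪ Ch ∪ (parents of Ch other than the node itself).
GPS has child Altitude.
GPS's parents: Heading.
Parents of each child, excluding GPS:
  Altitude: Camera, Heading, Odometry
MB(GPS) = {Altitude, Camera, Heading, Odometry}.
Comparing with the claimed set, Odometry is missing.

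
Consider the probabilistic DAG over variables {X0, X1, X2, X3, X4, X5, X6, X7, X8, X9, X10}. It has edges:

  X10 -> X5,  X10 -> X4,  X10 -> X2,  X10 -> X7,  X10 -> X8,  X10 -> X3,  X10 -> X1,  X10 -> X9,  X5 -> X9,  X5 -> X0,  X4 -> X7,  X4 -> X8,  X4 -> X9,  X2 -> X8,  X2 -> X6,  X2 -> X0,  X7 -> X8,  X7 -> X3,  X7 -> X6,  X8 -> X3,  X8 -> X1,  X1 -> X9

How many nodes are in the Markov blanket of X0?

X0 has parents X2, X5.
X0's children: none.
With no children, X0 has no spouses; the co-parent set is empty.
MB(X0) = {X2, X5}, which has 2 nodes.

2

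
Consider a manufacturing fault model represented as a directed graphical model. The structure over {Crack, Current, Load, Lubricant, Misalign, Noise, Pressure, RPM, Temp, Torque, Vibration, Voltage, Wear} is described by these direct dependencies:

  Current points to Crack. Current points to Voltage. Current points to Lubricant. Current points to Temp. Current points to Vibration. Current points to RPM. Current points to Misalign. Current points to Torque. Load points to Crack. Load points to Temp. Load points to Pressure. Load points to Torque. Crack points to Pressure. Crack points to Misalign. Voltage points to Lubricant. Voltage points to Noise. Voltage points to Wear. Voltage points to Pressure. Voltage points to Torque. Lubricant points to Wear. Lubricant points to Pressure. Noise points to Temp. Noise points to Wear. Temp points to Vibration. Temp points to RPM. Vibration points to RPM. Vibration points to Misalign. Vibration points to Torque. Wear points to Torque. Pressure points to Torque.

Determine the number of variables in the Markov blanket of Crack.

Crack's children: Misalign, Pressure.
Crack has parents Current, Load.
Co-parents of Crack (other parents of its children):
  Pressure also has parents Load, Lubricant, Voltage.
  Misalign also has parents Current, Vibration.
MB(Crack) = {Current, Load, Lubricant, Misalign, Pressure, Vibration, Voltage}, which has 7 nodes.

7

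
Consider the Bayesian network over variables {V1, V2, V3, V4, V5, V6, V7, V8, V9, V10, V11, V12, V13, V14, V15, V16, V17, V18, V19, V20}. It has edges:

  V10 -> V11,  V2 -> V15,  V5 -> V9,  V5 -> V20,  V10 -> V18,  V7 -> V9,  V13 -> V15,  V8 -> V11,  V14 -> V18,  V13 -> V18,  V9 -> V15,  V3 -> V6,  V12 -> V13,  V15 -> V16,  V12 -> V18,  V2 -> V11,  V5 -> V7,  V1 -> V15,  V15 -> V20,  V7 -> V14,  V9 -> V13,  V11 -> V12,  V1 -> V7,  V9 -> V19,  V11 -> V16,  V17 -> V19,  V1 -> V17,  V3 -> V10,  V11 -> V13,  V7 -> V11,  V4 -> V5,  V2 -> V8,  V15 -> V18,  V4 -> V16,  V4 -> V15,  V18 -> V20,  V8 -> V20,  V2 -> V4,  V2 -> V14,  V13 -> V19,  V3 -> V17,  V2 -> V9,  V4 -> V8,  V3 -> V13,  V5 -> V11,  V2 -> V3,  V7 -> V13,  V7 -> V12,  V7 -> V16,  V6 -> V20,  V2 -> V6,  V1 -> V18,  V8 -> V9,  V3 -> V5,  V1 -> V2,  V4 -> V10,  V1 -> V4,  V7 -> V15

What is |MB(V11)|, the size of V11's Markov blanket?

12

By definition, MB(V11) is built from V11's parents, V11's children, and the co-parents of V11.
Pa(V11) = {V2, V5, V7, V8, V10}.
Children of V11: V12, V13, V16.
Parents of each child, excluding V11:
  V12: V7
  V13: V3, V7, V9, V12
  V16: V4, V7, V15
MB(V11) = {V2, V3, V4, V5, V7, V8, V9, V10, V12, V13, V15, V16}, which has 12 nodes.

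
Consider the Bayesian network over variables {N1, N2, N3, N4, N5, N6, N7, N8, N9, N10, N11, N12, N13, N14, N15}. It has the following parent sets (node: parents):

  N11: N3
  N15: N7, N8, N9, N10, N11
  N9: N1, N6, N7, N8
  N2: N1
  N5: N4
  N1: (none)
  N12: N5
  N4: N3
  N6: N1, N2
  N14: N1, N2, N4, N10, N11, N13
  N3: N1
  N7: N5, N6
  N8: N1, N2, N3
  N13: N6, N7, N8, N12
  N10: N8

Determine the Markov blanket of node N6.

{N1, N2, N5, N7, N8, N9, N12, N13}

N6's parents: N1, N2.
Ch(N6) = {N7, N9, N13}.
For each child, the remaining parents (spouses of N6):
  N7: N5
  N9: N1, N7, N8
  N13: N7, N8, N12
MB(N6) = {N1, N2, N5, N7, N8, N9, N12, N13}.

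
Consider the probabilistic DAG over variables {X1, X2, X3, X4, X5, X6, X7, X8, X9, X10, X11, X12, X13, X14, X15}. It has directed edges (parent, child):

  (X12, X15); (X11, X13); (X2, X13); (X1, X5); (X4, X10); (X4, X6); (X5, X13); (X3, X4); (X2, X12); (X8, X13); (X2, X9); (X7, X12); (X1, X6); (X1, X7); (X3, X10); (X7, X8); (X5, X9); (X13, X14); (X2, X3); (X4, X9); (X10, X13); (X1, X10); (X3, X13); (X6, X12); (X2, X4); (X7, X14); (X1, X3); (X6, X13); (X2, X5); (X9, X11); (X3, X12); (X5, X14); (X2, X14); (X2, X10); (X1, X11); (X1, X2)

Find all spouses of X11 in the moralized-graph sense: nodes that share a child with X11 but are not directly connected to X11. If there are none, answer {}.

Children of X11: X13.
  X13: X2, X3, X5, X6, X8, X10
Excluding nodes already adjacent to X11 (X1, X9, X13), the co-parent-only contribution is {X2, X3, X5, X6, X8, X10}.

{X2, X3, X5, X6, X8, X10}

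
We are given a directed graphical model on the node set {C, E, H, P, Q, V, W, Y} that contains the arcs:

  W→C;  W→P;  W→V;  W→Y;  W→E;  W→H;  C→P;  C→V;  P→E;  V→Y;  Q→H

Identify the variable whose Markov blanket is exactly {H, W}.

Q

The target node must have every member of {H, W} as a parent, child, or co-parent, and no others.
Parents of Q: none; children: H; co-parents: W.
These exactly cover the given set, so the node is Q.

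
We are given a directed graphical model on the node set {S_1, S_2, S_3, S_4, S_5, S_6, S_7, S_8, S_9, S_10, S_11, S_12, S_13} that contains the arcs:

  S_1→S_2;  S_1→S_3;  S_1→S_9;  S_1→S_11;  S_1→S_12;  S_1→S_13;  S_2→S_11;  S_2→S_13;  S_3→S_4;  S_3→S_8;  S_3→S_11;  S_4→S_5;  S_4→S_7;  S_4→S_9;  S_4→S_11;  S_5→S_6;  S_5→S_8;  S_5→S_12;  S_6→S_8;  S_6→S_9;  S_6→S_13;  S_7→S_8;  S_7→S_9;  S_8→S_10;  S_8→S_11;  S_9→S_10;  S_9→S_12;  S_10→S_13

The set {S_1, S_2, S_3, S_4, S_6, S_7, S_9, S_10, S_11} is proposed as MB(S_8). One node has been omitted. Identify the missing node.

S_5

S_8's children: S_10, S_11.
Pa(S_8) = {S_3, S_5, S_6, S_7}.
Co-parents of S_8 (other parents of its children):
  S_10 also has parent S_9.
  parents(S_11) \ {S_8} = {S_1, S_2, S_3, S_4}.
MB(S_8) = {S_1, S_2, S_3, S_4, S_5, S_6, S_7, S_9, S_10, S_11}.
Comparing with the claimed set, S_5 is missing.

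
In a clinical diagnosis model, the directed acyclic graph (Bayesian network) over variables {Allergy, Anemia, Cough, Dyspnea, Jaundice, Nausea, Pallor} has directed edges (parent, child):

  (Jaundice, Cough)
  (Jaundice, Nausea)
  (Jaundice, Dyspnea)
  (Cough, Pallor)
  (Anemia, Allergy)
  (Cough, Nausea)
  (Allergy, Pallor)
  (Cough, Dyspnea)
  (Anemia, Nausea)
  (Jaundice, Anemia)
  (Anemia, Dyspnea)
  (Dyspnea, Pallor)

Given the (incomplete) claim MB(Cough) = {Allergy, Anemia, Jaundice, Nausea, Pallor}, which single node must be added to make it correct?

Dyspnea

Parents of Cough: Jaundice.
Cough's children: Dyspnea, Nausea, Pallor.
For each child, the remaining parents (spouses of Cough):
  parents(Dyspnea) \ {Cough} = {Anemia, Jaundice}.
  Pallor also has parents Allergy, Dyspnea.
  Nausea's other parents are Anemia, Jaundice.
MB(Cough) = {Allergy, Anemia, Dyspnea, Jaundice, Nausea, Pallor}.
Comparing with the claimed set, Dyspnea is missing.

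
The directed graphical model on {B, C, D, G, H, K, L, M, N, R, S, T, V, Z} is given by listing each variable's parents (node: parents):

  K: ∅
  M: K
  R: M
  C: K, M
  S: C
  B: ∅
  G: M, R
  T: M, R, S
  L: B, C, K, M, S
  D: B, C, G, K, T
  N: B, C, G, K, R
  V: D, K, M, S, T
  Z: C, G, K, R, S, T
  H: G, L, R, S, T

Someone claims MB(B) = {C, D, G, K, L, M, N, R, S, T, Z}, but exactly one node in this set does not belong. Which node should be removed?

B has children D, L, N.
B's parents: none.
For each child, the remaining parents (spouses of B):
  L: C, K, M, S
  D: C, G, K, T
  N: C, G, K, R
MB(B) = {C, D, G, K, L, M, N, R, S, T}.
Z is neither a parent, child, nor co-parent of B, so it does not belong.

Z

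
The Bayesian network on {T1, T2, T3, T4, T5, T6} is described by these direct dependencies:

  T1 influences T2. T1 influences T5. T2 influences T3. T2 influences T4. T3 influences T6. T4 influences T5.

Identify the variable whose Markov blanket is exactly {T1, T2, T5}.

The target node must have every member of {T1, T2, T5} as a parent, child, or co-parent, and no others.
Parents of T4: T2; children: T5; co-parents: T1.
These exactly cover the given set, so the node is T4.

T4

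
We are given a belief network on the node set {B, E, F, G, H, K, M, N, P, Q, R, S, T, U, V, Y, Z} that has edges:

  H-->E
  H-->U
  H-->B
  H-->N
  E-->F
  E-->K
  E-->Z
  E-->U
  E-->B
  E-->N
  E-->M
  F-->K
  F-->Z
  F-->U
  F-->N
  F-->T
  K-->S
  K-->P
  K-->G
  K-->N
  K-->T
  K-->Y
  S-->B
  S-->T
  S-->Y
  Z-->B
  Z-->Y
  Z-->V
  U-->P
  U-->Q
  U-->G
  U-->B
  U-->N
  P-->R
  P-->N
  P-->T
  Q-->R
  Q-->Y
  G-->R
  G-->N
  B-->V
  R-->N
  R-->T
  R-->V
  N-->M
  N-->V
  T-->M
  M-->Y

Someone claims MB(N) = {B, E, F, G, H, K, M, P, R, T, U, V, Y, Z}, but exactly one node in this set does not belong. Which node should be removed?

Y

Recall MB(v) = parents ∪ children ∪ spouses, where spouses are the other parents of v's children.
N has parents E, F, G, H, K, P, R, U.
N's children: M, V.
Parents of each child, excluding N:
  parents(M) \ {N} = {E, T}.
  parents(V) \ {N} = {B, R, Z}.
MB(N) = {B, E, F, G, H, K, M, P, R, T, U, V, Z}.
Y is neither a parent, child, nor co-parent of N, so it does not belong.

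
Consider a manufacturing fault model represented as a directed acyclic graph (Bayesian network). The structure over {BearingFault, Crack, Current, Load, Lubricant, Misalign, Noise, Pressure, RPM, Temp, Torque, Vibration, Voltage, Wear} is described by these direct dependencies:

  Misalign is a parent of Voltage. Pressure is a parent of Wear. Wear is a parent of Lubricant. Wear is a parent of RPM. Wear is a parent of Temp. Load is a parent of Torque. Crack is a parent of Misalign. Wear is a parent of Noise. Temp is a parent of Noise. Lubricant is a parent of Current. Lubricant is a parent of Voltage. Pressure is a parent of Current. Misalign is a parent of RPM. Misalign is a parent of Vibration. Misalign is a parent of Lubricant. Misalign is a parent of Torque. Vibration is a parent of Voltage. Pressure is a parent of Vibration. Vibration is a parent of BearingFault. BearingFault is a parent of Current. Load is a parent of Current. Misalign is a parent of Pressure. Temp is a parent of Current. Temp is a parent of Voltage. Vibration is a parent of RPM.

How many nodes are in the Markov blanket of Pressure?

A node's Markov blanket = Pa ∪ Ch ∪ (parents of Ch other than the node itself).
Pressure has parent Misalign.
Pressure's children: Current, Vibration, Wear.
Other parents of Pressure's children:
  parents(Vibration) \ {Pressure} = {Misalign}.
  Wear: no additional parents.
  Current's other parents are BearingFault, Load, Lubricant, Temp.
MB(Pressure) = {BearingFault, Current, Load, Lubricant, Misalign, Temp, Vibration, Wear}, which has 8 nodes.

8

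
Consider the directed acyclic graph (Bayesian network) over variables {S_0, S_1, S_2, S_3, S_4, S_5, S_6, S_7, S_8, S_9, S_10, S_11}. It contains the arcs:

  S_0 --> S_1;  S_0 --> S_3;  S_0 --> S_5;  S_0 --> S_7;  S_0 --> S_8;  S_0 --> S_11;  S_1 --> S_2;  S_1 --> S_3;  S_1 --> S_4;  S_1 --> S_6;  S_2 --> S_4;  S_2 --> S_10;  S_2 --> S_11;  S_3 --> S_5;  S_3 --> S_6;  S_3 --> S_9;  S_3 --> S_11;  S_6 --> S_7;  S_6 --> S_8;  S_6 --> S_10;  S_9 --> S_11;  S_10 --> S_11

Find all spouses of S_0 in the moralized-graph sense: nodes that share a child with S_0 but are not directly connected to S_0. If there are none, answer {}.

Children of S_0: S_1, S_3, S_5, S_7, S_8, S_11.
  S_1 has no other parent.
  parents(S_3) \ {S_0} = {S_1}.
  S_5 also has parent S_3.
  S_7 also has parent S_6.
  S_8 also has parent S_6.
  parents(S_11) \ {S_0} = {S_2, S_3, S_9, S_10}.
Excluding nodes already adjacent to S_0 (S_1, S_3, S_5, S_7, S_8, S_11), the co-parent-only contribution is {S_2, S_6, S_9, S_10}.

{S_2, S_6, S_9, S_10}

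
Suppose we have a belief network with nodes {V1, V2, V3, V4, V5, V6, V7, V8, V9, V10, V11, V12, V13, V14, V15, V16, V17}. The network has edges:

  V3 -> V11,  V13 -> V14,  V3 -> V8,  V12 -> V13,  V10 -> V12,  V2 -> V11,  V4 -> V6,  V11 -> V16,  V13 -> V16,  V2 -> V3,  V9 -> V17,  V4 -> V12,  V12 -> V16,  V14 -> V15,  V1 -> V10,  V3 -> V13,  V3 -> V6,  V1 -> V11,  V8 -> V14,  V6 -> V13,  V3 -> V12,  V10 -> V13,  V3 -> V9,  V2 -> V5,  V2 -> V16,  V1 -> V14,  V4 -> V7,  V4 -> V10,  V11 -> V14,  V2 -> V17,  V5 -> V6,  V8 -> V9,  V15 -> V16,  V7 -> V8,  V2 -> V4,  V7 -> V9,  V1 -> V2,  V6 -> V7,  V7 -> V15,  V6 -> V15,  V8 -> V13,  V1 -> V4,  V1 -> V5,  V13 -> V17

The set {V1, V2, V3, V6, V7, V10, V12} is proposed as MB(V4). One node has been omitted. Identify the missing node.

A node's Markov blanket = Pa ∪ Ch ∪ (parents of Ch other than the node itself).
Pa(V4) = {V1, V2}.
V4 has children V6, V7, V10, V12.
For each child, the remaining parents (spouses of V4):
  V6: V3, V5
  V7: V6
  V10: V1
  V12: V3, V10
MB(V4) = {V1, V2, V3, V5, V6, V7, V10, V12}.
Comparing with the claimed set, V5 is missing.

V5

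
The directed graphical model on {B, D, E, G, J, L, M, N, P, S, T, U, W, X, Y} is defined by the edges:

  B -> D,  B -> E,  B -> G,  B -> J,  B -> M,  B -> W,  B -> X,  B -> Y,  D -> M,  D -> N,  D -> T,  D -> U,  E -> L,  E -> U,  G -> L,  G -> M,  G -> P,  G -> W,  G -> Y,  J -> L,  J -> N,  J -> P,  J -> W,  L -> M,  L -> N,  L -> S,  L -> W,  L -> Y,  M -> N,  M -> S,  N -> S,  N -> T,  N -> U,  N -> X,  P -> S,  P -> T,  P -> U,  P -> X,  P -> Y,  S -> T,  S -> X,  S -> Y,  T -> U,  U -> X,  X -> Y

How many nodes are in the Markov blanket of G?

11

Pa(G) = {B}.
Ch(G) = {L, M, P, W, Y}.
Parents of each child, excluding G:
  parents(L) \ {G} = {E, J}.
  M also has parents B, D, L.
  P also has parent J.
  W also has parents B, J, L.
  Y also has parents B, L, P, S, X.
MB(G) = {B, D, E, J, L, M, P, S, W, X, Y}, which has 11 nodes.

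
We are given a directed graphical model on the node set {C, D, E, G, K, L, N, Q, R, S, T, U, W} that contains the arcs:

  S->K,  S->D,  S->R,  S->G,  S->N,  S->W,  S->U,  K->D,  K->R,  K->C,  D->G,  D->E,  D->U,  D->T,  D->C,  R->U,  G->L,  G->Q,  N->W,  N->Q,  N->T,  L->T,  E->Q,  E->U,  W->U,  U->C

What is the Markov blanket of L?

Pa(L) = {G}.
Children of L: T.
Parents of each child, excluding L:
  T's other parents are D, N.
MB(L) = {D, G, N, T}.

{D, G, N, T}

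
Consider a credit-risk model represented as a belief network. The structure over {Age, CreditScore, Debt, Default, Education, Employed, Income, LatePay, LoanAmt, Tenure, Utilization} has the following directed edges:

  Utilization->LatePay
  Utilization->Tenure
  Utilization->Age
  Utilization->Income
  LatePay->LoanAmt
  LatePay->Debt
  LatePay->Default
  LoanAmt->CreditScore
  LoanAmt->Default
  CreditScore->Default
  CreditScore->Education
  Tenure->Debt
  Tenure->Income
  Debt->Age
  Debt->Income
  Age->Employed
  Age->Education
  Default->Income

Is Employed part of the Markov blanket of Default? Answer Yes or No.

A node's Markov blanket = Pa ∪ Ch ∪ (parents of Ch other than the node itself).
Parents of Default: CreditScore, LatePay, LoanAmt.
Default has child Income.
For each child, the remaining parents (spouses of Default):
  Income: Debt, Tenure, Utilization
MB(Default) = {CreditScore, Debt, Income, LatePay, LoanAmt, Tenure, Utilization}; Employed is not in this set.

No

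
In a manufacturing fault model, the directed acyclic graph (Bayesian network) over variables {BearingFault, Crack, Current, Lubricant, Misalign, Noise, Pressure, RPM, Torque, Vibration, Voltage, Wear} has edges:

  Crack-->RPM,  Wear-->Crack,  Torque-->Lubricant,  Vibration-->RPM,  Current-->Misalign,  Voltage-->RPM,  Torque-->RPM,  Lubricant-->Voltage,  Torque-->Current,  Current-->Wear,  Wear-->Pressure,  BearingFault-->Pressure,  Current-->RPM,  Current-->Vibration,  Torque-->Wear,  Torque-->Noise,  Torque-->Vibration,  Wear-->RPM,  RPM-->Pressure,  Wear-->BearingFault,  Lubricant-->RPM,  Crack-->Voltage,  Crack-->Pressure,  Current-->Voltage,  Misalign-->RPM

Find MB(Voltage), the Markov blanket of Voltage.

{Crack, Current, Lubricant, Misalign, RPM, Torque, Vibration, Wear}

Parents of Voltage: Crack, Current, Lubricant.
Children of Voltage: RPM.
Parents of each child, excluding Voltage:
  RPM also has parents Crack, Current, Lubricant, Misalign, Torque, Vibration, Wear.
Union: {Crack, Current, Lubricant} ∪ {RPM} ∪ {Crack, Current, Lubricant, Misalign, Torque, Vibration, Wear} = {Crack, Current, Lubricant, Misalign, RPM, Torque, Vibration, Wear}.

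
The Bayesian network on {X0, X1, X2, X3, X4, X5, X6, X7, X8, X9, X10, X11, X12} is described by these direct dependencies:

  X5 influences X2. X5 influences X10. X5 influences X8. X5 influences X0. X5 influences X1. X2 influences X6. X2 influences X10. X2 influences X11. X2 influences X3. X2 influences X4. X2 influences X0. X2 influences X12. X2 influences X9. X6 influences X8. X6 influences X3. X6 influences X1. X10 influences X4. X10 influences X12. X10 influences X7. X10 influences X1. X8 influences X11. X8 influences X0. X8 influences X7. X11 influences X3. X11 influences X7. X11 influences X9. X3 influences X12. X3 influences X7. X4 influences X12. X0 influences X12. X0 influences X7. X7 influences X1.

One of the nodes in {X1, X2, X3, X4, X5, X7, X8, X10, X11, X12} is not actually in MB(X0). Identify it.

A node's Markov blanket = Pa ∪ Ch ∪ (parents of Ch other than the node itself).
Children of X0: X7, X12.
X0's parents: X2, X5, X8.
Parents of each child, excluding X0:
  X12: X2, X3, X4, X10
  X7: X3, X8, X10, X11
MB(X0) = {X2, X3, X4, X5, X7, X8, X10, X11, X12}.
X1 is neither a parent, child, nor co-parent of X0, so it does not belong.

X1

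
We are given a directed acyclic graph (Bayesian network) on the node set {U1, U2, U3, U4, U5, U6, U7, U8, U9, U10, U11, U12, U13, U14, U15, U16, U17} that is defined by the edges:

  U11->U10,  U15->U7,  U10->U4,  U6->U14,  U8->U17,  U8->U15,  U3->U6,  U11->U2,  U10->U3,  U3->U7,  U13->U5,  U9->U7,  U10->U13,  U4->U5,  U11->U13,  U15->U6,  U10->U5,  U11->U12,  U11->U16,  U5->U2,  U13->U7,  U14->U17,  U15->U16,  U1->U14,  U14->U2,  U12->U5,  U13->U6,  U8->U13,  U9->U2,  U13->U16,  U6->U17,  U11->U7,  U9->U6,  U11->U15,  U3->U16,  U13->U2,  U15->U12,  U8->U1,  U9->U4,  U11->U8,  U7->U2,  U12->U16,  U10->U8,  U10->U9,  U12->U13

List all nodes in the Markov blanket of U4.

{U5, U9, U10, U12, U13}

By definition, MB(U4) is built from U4's parents, U4's children, and the co-parents of U4.
Pa(U4) = {U9, U10}.
U4 has child U5.
Co-parents of U4 (other parents of its children):
  U5 also has parents U10, U12, U13.
MB(U4) = {U5, U9, U10, U12, U13}.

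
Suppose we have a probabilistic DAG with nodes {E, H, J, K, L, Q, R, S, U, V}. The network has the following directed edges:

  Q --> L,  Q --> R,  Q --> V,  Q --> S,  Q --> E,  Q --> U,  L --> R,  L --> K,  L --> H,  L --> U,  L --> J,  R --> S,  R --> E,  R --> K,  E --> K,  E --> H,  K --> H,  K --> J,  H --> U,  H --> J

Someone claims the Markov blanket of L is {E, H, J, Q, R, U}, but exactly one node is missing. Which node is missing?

The Markov blanket of a node is its parents, its children, and the other parents of its children.
L's parents: Q.
Children of L: H, J, K, R, U.
Other parents of L's children:
  R: Q
  K: E, R
  H: E, K
  U: H, Q
  J: H, K
MB(L) = {E, H, J, K, Q, R, U}.
Comparing with the claimed set, K is missing.

K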